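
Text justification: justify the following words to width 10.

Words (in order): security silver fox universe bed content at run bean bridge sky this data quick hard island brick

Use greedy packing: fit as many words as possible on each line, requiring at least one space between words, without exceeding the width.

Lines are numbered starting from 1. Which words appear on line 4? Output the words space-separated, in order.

Line 1: ['security'] (min_width=8, slack=2)
Line 2: ['silver', 'fox'] (min_width=10, slack=0)
Line 3: ['universe'] (min_width=8, slack=2)
Line 4: ['bed'] (min_width=3, slack=7)
Line 5: ['content', 'at'] (min_width=10, slack=0)
Line 6: ['run', 'bean'] (min_width=8, slack=2)
Line 7: ['bridge', 'sky'] (min_width=10, slack=0)
Line 8: ['this', 'data'] (min_width=9, slack=1)
Line 9: ['quick', 'hard'] (min_width=10, slack=0)
Line 10: ['island'] (min_width=6, slack=4)
Line 11: ['brick'] (min_width=5, slack=5)

Answer: bed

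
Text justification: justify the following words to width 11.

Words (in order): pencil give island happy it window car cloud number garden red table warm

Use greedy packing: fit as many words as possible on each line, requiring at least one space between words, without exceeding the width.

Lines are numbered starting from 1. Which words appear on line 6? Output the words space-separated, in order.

Line 1: ['pencil', 'give'] (min_width=11, slack=0)
Line 2: ['island'] (min_width=6, slack=5)
Line 3: ['happy', 'it'] (min_width=8, slack=3)
Line 4: ['window', 'car'] (min_width=10, slack=1)
Line 5: ['cloud'] (min_width=5, slack=6)
Line 6: ['number'] (min_width=6, slack=5)
Line 7: ['garden', 'red'] (min_width=10, slack=1)
Line 8: ['table', 'warm'] (min_width=10, slack=1)

Answer: number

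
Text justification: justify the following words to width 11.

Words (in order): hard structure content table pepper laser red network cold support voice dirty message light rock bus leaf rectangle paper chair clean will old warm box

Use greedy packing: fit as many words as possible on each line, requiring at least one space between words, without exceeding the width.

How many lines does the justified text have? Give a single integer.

Answer: 18

Derivation:
Line 1: ['hard'] (min_width=4, slack=7)
Line 2: ['structure'] (min_width=9, slack=2)
Line 3: ['content'] (min_width=7, slack=4)
Line 4: ['table'] (min_width=5, slack=6)
Line 5: ['pepper'] (min_width=6, slack=5)
Line 6: ['laser', 'red'] (min_width=9, slack=2)
Line 7: ['network'] (min_width=7, slack=4)
Line 8: ['cold'] (min_width=4, slack=7)
Line 9: ['support'] (min_width=7, slack=4)
Line 10: ['voice', 'dirty'] (min_width=11, slack=0)
Line 11: ['message'] (min_width=7, slack=4)
Line 12: ['light', 'rock'] (min_width=10, slack=1)
Line 13: ['bus', 'leaf'] (min_width=8, slack=3)
Line 14: ['rectangle'] (min_width=9, slack=2)
Line 15: ['paper', 'chair'] (min_width=11, slack=0)
Line 16: ['clean', 'will'] (min_width=10, slack=1)
Line 17: ['old', 'warm'] (min_width=8, slack=3)
Line 18: ['box'] (min_width=3, slack=8)
Total lines: 18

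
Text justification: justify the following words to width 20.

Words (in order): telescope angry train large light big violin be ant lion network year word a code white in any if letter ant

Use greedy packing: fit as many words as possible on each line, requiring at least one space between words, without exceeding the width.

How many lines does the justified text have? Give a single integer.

Answer: 6

Derivation:
Line 1: ['telescope', 'angry'] (min_width=15, slack=5)
Line 2: ['train', 'large', 'light'] (min_width=17, slack=3)
Line 3: ['big', 'violin', 'be', 'ant'] (min_width=17, slack=3)
Line 4: ['lion', 'network', 'year'] (min_width=17, slack=3)
Line 5: ['word', 'a', 'code', 'white', 'in'] (min_width=20, slack=0)
Line 6: ['any', 'if', 'letter', 'ant'] (min_width=17, slack=3)
Total lines: 6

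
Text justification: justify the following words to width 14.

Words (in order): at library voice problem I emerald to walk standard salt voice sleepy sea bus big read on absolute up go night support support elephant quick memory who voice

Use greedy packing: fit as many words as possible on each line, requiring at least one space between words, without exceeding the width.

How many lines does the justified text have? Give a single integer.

Answer: 13

Derivation:
Line 1: ['at', 'library'] (min_width=10, slack=4)
Line 2: ['voice', 'problem'] (min_width=13, slack=1)
Line 3: ['I', 'emerald', 'to'] (min_width=12, slack=2)
Line 4: ['walk', 'standard'] (min_width=13, slack=1)
Line 5: ['salt', 'voice'] (min_width=10, slack=4)
Line 6: ['sleepy', 'sea', 'bus'] (min_width=14, slack=0)
Line 7: ['big', 'read', 'on'] (min_width=11, slack=3)
Line 8: ['absolute', 'up', 'go'] (min_width=14, slack=0)
Line 9: ['night', 'support'] (min_width=13, slack=1)
Line 10: ['support'] (min_width=7, slack=7)
Line 11: ['elephant', 'quick'] (min_width=14, slack=0)
Line 12: ['memory', 'who'] (min_width=10, slack=4)
Line 13: ['voice'] (min_width=5, slack=9)
Total lines: 13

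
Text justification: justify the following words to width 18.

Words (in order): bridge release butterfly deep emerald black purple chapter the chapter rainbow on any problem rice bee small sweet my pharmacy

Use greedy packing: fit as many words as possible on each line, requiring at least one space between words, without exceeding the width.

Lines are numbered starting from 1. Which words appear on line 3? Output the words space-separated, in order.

Line 1: ['bridge', 'release'] (min_width=14, slack=4)
Line 2: ['butterfly', 'deep'] (min_width=14, slack=4)
Line 3: ['emerald', 'black'] (min_width=13, slack=5)
Line 4: ['purple', 'chapter', 'the'] (min_width=18, slack=0)
Line 5: ['chapter', 'rainbow', 'on'] (min_width=18, slack=0)
Line 6: ['any', 'problem', 'rice'] (min_width=16, slack=2)
Line 7: ['bee', 'small', 'sweet', 'my'] (min_width=18, slack=0)
Line 8: ['pharmacy'] (min_width=8, slack=10)

Answer: emerald black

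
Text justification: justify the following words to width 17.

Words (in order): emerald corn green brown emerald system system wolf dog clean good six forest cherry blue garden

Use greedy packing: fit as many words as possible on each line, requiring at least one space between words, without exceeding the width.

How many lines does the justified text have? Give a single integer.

Answer: 7

Derivation:
Line 1: ['emerald', 'corn'] (min_width=12, slack=5)
Line 2: ['green', 'brown'] (min_width=11, slack=6)
Line 3: ['emerald', 'system'] (min_width=14, slack=3)
Line 4: ['system', 'wolf', 'dog'] (min_width=15, slack=2)
Line 5: ['clean', 'good', 'six'] (min_width=14, slack=3)
Line 6: ['forest', 'cherry'] (min_width=13, slack=4)
Line 7: ['blue', 'garden'] (min_width=11, slack=6)
Total lines: 7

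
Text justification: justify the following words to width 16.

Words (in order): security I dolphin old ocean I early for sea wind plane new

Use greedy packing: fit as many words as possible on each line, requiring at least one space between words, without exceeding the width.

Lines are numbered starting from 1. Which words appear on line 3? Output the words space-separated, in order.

Line 1: ['security', 'I'] (min_width=10, slack=6)
Line 2: ['dolphin', 'old'] (min_width=11, slack=5)
Line 3: ['ocean', 'I', 'early'] (min_width=13, slack=3)
Line 4: ['for', 'sea', 'wind'] (min_width=12, slack=4)
Line 5: ['plane', 'new'] (min_width=9, slack=7)

Answer: ocean I early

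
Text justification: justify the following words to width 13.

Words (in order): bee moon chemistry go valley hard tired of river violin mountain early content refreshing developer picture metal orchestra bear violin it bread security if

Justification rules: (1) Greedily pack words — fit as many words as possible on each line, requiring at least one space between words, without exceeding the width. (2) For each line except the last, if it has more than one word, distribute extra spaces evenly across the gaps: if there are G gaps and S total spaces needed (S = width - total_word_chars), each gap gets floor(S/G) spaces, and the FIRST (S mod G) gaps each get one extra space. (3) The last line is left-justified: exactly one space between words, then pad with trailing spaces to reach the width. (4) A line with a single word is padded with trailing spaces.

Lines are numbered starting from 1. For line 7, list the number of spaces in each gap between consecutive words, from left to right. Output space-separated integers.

Line 1: ['bee', 'moon'] (min_width=8, slack=5)
Line 2: ['chemistry', 'go'] (min_width=12, slack=1)
Line 3: ['valley', 'hard'] (min_width=11, slack=2)
Line 4: ['tired', 'of'] (min_width=8, slack=5)
Line 5: ['river', 'violin'] (min_width=12, slack=1)
Line 6: ['mountain'] (min_width=8, slack=5)
Line 7: ['early', 'content'] (min_width=13, slack=0)
Line 8: ['refreshing'] (min_width=10, slack=3)
Line 9: ['developer'] (min_width=9, slack=4)
Line 10: ['picture', 'metal'] (min_width=13, slack=0)
Line 11: ['orchestra'] (min_width=9, slack=4)
Line 12: ['bear', 'violin'] (min_width=11, slack=2)
Line 13: ['it', 'bread'] (min_width=8, slack=5)
Line 14: ['security', 'if'] (min_width=11, slack=2)

Answer: 1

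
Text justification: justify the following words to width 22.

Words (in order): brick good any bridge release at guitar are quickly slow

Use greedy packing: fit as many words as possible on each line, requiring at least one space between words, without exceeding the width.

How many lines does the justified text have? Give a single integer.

Answer: 3

Derivation:
Line 1: ['brick', 'good', 'any', 'bridge'] (min_width=21, slack=1)
Line 2: ['release', 'at', 'guitar', 'are'] (min_width=21, slack=1)
Line 3: ['quickly', 'slow'] (min_width=12, slack=10)
Total lines: 3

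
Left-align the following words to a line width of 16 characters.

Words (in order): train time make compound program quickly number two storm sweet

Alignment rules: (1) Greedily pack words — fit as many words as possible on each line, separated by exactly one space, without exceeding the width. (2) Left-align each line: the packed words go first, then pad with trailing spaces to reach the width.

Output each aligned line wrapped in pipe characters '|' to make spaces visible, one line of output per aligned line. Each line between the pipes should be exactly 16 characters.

Answer: |train time make |
|compound program|
|quickly number  |
|two storm sweet |

Derivation:
Line 1: ['train', 'time', 'make'] (min_width=15, slack=1)
Line 2: ['compound', 'program'] (min_width=16, slack=0)
Line 3: ['quickly', 'number'] (min_width=14, slack=2)
Line 4: ['two', 'storm', 'sweet'] (min_width=15, slack=1)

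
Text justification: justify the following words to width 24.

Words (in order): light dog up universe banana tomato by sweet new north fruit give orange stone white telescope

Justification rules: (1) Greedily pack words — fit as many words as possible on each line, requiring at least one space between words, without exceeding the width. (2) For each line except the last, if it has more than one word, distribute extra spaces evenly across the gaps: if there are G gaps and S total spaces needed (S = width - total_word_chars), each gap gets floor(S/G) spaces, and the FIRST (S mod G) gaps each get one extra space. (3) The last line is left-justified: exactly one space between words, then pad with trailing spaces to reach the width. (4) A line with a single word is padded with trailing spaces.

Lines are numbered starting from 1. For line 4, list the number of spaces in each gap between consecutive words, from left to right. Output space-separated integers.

Line 1: ['light', 'dog', 'up', 'universe'] (min_width=21, slack=3)
Line 2: ['banana', 'tomato', 'by', 'sweet'] (min_width=22, slack=2)
Line 3: ['new', 'north', 'fruit', 'give'] (min_width=20, slack=4)
Line 4: ['orange', 'stone', 'white'] (min_width=18, slack=6)
Line 5: ['telescope'] (min_width=9, slack=15)

Answer: 4 4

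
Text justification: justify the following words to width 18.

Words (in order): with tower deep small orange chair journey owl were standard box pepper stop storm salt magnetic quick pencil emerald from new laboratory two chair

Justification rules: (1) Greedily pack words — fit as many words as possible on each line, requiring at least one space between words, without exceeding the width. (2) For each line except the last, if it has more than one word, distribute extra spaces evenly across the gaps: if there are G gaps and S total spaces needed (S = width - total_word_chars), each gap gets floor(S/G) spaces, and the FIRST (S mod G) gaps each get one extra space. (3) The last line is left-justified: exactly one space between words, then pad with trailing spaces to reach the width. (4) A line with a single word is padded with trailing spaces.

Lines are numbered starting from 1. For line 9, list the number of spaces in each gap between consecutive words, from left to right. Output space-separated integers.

Line 1: ['with', 'tower', 'deep'] (min_width=15, slack=3)
Line 2: ['small', 'orange', 'chair'] (min_width=18, slack=0)
Line 3: ['journey', 'owl', 'were'] (min_width=16, slack=2)
Line 4: ['standard', 'box'] (min_width=12, slack=6)
Line 5: ['pepper', 'stop', 'storm'] (min_width=17, slack=1)
Line 6: ['salt', 'magnetic'] (min_width=13, slack=5)
Line 7: ['quick', 'pencil'] (min_width=12, slack=6)
Line 8: ['emerald', 'from', 'new'] (min_width=16, slack=2)
Line 9: ['laboratory', 'two'] (min_width=14, slack=4)
Line 10: ['chair'] (min_width=5, slack=13)

Answer: 5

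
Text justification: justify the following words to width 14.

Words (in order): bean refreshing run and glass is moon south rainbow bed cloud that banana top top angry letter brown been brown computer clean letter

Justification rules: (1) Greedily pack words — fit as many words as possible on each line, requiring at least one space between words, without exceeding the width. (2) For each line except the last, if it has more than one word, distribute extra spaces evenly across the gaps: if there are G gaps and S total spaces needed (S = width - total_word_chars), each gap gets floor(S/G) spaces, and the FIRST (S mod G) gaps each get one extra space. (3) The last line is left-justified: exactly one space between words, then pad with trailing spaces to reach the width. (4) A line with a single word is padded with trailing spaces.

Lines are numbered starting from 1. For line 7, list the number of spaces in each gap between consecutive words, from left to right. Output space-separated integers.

Answer: 1 1

Derivation:
Line 1: ['bean'] (min_width=4, slack=10)
Line 2: ['refreshing', 'run'] (min_width=14, slack=0)
Line 3: ['and', 'glass', 'is'] (min_width=12, slack=2)
Line 4: ['moon', 'south'] (min_width=10, slack=4)
Line 5: ['rainbow', 'bed'] (min_width=11, slack=3)
Line 6: ['cloud', 'that'] (min_width=10, slack=4)
Line 7: ['banana', 'top', 'top'] (min_width=14, slack=0)
Line 8: ['angry', 'letter'] (min_width=12, slack=2)
Line 9: ['brown', 'been'] (min_width=10, slack=4)
Line 10: ['brown', 'computer'] (min_width=14, slack=0)
Line 11: ['clean', 'letter'] (min_width=12, slack=2)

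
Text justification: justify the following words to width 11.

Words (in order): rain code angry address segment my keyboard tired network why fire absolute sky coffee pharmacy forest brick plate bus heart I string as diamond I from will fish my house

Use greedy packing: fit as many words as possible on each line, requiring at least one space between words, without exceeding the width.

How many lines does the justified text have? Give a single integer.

Answer: 19

Derivation:
Line 1: ['rain', 'code'] (min_width=9, slack=2)
Line 2: ['angry'] (min_width=5, slack=6)
Line 3: ['address'] (min_width=7, slack=4)
Line 4: ['segment', 'my'] (min_width=10, slack=1)
Line 5: ['keyboard'] (min_width=8, slack=3)
Line 6: ['tired'] (min_width=5, slack=6)
Line 7: ['network', 'why'] (min_width=11, slack=0)
Line 8: ['fire'] (min_width=4, slack=7)
Line 9: ['absolute'] (min_width=8, slack=3)
Line 10: ['sky', 'coffee'] (min_width=10, slack=1)
Line 11: ['pharmacy'] (min_width=8, slack=3)
Line 12: ['forest'] (min_width=6, slack=5)
Line 13: ['brick', 'plate'] (min_width=11, slack=0)
Line 14: ['bus', 'heart', 'I'] (min_width=11, slack=0)
Line 15: ['string', 'as'] (min_width=9, slack=2)
Line 16: ['diamond', 'I'] (min_width=9, slack=2)
Line 17: ['from', 'will'] (min_width=9, slack=2)
Line 18: ['fish', 'my'] (min_width=7, slack=4)
Line 19: ['house'] (min_width=5, slack=6)
Total lines: 19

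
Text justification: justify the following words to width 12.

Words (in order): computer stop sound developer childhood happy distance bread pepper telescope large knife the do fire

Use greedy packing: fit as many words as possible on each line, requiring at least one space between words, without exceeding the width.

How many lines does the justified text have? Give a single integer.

Answer: 10

Derivation:
Line 1: ['computer'] (min_width=8, slack=4)
Line 2: ['stop', 'sound'] (min_width=10, slack=2)
Line 3: ['developer'] (min_width=9, slack=3)
Line 4: ['childhood'] (min_width=9, slack=3)
Line 5: ['happy'] (min_width=5, slack=7)
Line 6: ['distance'] (min_width=8, slack=4)
Line 7: ['bread', 'pepper'] (min_width=12, slack=0)
Line 8: ['telescope'] (min_width=9, slack=3)
Line 9: ['large', 'knife'] (min_width=11, slack=1)
Line 10: ['the', 'do', 'fire'] (min_width=11, slack=1)
Total lines: 10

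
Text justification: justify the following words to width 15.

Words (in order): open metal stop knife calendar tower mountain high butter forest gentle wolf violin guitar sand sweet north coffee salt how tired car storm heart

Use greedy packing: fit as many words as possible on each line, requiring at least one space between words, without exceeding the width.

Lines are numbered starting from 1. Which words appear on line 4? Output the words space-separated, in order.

Answer: high butter

Derivation:
Line 1: ['open', 'metal', 'stop'] (min_width=15, slack=0)
Line 2: ['knife', 'calendar'] (min_width=14, slack=1)
Line 3: ['tower', 'mountain'] (min_width=14, slack=1)
Line 4: ['high', 'butter'] (min_width=11, slack=4)
Line 5: ['forest', 'gentle'] (min_width=13, slack=2)
Line 6: ['wolf', 'violin'] (min_width=11, slack=4)
Line 7: ['guitar', 'sand'] (min_width=11, slack=4)
Line 8: ['sweet', 'north'] (min_width=11, slack=4)
Line 9: ['coffee', 'salt', 'how'] (min_width=15, slack=0)
Line 10: ['tired', 'car', 'storm'] (min_width=15, slack=0)
Line 11: ['heart'] (min_width=5, slack=10)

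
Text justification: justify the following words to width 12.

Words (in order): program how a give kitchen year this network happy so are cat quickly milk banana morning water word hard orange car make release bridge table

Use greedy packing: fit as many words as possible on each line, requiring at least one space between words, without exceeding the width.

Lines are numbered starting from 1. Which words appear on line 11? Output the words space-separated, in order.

Line 1: ['program', 'how'] (min_width=11, slack=1)
Line 2: ['a', 'give'] (min_width=6, slack=6)
Line 3: ['kitchen', 'year'] (min_width=12, slack=0)
Line 4: ['this', 'network'] (min_width=12, slack=0)
Line 5: ['happy', 'so', 'are'] (min_width=12, slack=0)
Line 6: ['cat', 'quickly'] (min_width=11, slack=1)
Line 7: ['milk', 'banana'] (min_width=11, slack=1)
Line 8: ['morning'] (min_width=7, slack=5)
Line 9: ['water', 'word'] (min_width=10, slack=2)
Line 10: ['hard', 'orange'] (min_width=11, slack=1)
Line 11: ['car', 'make'] (min_width=8, slack=4)
Line 12: ['release'] (min_width=7, slack=5)
Line 13: ['bridge', 'table'] (min_width=12, slack=0)

Answer: car make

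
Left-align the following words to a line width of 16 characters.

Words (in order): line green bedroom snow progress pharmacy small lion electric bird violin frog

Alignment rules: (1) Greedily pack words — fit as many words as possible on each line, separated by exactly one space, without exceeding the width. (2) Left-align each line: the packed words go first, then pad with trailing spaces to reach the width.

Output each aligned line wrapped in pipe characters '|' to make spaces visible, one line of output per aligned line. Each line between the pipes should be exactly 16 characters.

Line 1: ['line', 'green'] (min_width=10, slack=6)
Line 2: ['bedroom', 'snow'] (min_width=12, slack=4)
Line 3: ['progress'] (min_width=8, slack=8)
Line 4: ['pharmacy', 'small'] (min_width=14, slack=2)
Line 5: ['lion', 'electric'] (min_width=13, slack=3)
Line 6: ['bird', 'violin', 'frog'] (min_width=16, slack=0)

Answer: |line green      |
|bedroom snow    |
|progress        |
|pharmacy small  |
|lion electric   |
|bird violin frog|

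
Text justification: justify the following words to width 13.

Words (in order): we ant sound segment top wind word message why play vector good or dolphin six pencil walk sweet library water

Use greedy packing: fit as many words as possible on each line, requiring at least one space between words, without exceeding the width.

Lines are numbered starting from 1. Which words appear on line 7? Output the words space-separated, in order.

Answer: dolphin six

Derivation:
Line 1: ['we', 'ant', 'sound'] (min_width=12, slack=1)
Line 2: ['segment', 'top'] (min_width=11, slack=2)
Line 3: ['wind', 'word'] (min_width=9, slack=4)
Line 4: ['message', 'why'] (min_width=11, slack=2)
Line 5: ['play', 'vector'] (min_width=11, slack=2)
Line 6: ['good', 'or'] (min_width=7, slack=6)
Line 7: ['dolphin', 'six'] (min_width=11, slack=2)
Line 8: ['pencil', 'walk'] (min_width=11, slack=2)
Line 9: ['sweet', 'library'] (min_width=13, slack=0)
Line 10: ['water'] (min_width=5, slack=8)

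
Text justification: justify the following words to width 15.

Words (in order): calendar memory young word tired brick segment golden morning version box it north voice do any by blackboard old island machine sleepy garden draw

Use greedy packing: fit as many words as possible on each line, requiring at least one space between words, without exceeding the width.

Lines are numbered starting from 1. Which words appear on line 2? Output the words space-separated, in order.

Line 1: ['calendar', 'memory'] (min_width=15, slack=0)
Line 2: ['young', 'word'] (min_width=10, slack=5)
Line 3: ['tired', 'brick'] (min_width=11, slack=4)
Line 4: ['segment', 'golden'] (min_width=14, slack=1)
Line 5: ['morning', 'version'] (min_width=15, slack=0)
Line 6: ['box', 'it', 'north'] (min_width=12, slack=3)
Line 7: ['voice', 'do', 'any', 'by'] (min_width=15, slack=0)
Line 8: ['blackboard', 'old'] (min_width=14, slack=1)
Line 9: ['island', 'machine'] (min_width=14, slack=1)
Line 10: ['sleepy', 'garden'] (min_width=13, slack=2)
Line 11: ['draw'] (min_width=4, slack=11)

Answer: young word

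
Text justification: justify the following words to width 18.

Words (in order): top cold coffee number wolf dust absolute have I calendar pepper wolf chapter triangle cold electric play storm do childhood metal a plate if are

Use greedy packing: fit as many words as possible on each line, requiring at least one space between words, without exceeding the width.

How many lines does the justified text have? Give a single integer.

Line 1: ['top', 'cold', 'coffee'] (min_width=15, slack=3)
Line 2: ['number', 'wolf', 'dust'] (min_width=16, slack=2)
Line 3: ['absolute', 'have', 'I'] (min_width=15, slack=3)
Line 4: ['calendar', 'pepper'] (min_width=15, slack=3)
Line 5: ['wolf', 'chapter'] (min_width=12, slack=6)
Line 6: ['triangle', 'cold'] (min_width=13, slack=5)
Line 7: ['electric', 'play'] (min_width=13, slack=5)
Line 8: ['storm', 'do', 'childhood'] (min_width=18, slack=0)
Line 9: ['metal', 'a', 'plate', 'if'] (min_width=16, slack=2)
Line 10: ['are'] (min_width=3, slack=15)
Total lines: 10

Answer: 10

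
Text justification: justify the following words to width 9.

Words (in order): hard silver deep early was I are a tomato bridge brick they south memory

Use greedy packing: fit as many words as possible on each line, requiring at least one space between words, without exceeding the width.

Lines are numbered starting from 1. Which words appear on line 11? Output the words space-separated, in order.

Answer: memory

Derivation:
Line 1: ['hard'] (min_width=4, slack=5)
Line 2: ['silver'] (min_width=6, slack=3)
Line 3: ['deep'] (min_width=4, slack=5)
Line 4: ['early', 'was'] (min_width=9, slack=0)
Line 5: ['I', 'are', 'a'] (min_width=7, slack=2)
Line 6: ['tomato'] (min_width=6, slack=3)
Line 7: ['bridge'] (min_width=6, slack=3)
Line 8: ['brick'] (min_width=5, slack=4)
Line 9: ['they'] (min_width=4, slack=5)
Line 10: ['south'] (min_width=5, slack=4)
Line 11: ['memory'] (min_width=6, slack=3)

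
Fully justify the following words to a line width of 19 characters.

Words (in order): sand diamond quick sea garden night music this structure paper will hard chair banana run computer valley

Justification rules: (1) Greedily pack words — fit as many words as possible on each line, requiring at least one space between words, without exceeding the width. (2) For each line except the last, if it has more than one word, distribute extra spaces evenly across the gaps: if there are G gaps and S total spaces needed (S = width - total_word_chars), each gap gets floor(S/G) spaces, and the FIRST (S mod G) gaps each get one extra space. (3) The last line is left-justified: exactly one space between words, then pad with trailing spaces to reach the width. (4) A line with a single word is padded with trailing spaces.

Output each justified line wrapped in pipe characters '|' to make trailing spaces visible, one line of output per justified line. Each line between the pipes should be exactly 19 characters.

Answer: |sand  diamond quick|
|sea   garden  night|
|music          this|
|structure     paper|
|will   hard   chair|
|banana run computer|
|valley             |

Derivation:
Line 1: ['sand', 'diamond', 'quick'] (min_width=18, slack=1)
Line 2: ['sea', 'garden', 'night'] (min_width=16, slack=3)
Line 3: ['music', 'this'] (min_width=10, slack=9)
Line 4: ['structure', 'paper'] (min_width=15, slack=4)
Line 5: ['will', 'hard', 'chair'] (min_width=15, slack=4)
Line 6: ['banana', 'run', 'computer'] (min_width=19, slack=0)
Line 7: ['valley'] (min_width=6, slack=13)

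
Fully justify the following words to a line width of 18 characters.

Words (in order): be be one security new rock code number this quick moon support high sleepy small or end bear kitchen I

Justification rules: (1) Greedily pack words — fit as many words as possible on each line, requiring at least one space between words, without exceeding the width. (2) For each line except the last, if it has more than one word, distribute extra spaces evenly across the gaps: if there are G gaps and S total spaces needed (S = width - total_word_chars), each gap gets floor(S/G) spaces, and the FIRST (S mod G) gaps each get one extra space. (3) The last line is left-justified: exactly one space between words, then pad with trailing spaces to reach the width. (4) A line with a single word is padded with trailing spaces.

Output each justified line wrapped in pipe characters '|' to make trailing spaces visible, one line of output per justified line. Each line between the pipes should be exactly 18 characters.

Line 1: ['be', 'be', 'one', 'security'] (min_width=18, slack=0)
Line 2: ['new', 'rock', 'code'] (min_width=13, slack=5)
Line 3: ['number', 'this', 'quick'] (min_width=17, slack=1)
Line 4: ['moon', 'support', 'high'] (min_width=17, slack=1)
Line 5: ['sleepy', 'small', 'or'] (min_width=15, slack=3)
Line 6: ['end', 'bear', 'kitchen', 'I'] (min_width=18, slack=0)

Answer: |be be one security|
|new    rock   code|
|number  this quick|
|moon  support high|
|sleepy   small  or|
|end bear kitchen I|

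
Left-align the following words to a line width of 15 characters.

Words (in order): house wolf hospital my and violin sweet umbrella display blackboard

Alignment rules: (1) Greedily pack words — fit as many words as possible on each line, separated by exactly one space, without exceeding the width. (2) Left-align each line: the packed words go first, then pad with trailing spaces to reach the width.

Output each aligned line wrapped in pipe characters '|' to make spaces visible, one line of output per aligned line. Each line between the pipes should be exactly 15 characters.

Answer: |house wolf     |
|hospital my and|
|violin sweet   |
|umbrella       |
|display        |
|blackboard     |

Derivation:
Line 1: ['house', 'wolf'] (min_width=10, slack=5)
Line 2: ['hospital', 'my', 'and'] (min_width=15, slack=0)
Line 3: ['violin', 'sweet'] (min_width=12, slack=3)
Line 4: ['umbrella'] (min_width=8, slack=7)
Line 5: ['display'] (min_width=7, slack=8)
Line 6: ['blackboard'] (min_width=10, slack=5)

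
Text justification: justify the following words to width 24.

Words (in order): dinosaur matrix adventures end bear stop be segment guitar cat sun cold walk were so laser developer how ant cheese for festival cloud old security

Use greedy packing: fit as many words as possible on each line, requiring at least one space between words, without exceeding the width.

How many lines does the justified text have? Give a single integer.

Answer: 7

Derivation:
Line 1: ['dinosaur', 'matrix'] (min_width=15, slack=9)
Line 2: ['adventures', 'end', 'bear', 'stop'] (min_width=24, slack=0)
Line 3: ['be', 'segment', 'guitar', 'cat'] (min_width=21, slack=3)
Line 4: ['sun', 'cold', 'walk', 'were', 'so'] (min_width=21, slack=3)
Line 5: ['laser', 'developer', 'how', 'ant'] (min_width=23, slack=1)
Line 6: ['cheese', 'for', 'festival'] (min_width=19, slack=5)
Line 7: ['cloud', 'old', 'security'] (min_width=18, slack=6)
Total lines: 7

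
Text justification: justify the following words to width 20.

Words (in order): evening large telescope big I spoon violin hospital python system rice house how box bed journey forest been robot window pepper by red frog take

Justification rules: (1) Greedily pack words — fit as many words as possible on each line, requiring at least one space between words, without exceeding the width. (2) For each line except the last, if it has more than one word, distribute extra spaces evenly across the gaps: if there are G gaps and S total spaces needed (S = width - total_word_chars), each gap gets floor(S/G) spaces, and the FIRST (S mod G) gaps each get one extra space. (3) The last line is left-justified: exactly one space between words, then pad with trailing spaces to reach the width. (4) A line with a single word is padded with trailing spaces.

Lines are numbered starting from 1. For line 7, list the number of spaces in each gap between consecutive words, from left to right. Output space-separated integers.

Line 1: ['evening', 'large'] (min_width=13, slack=7)
Line 2: ['telescope', 'big', 'I'] (min_width=15, slack=5)
Line 3: ['spoon', 'violin'] (min_width=12, slack=8)
Line 4: ['hospital', 'python'] (min_width=15, slack=5)
Line 5: ['system', 'rice', 'house'] (min_width=17, slack=3)
Line 6: ['how', 'box', 'bed', 'journey'] (min_width=19, slack=1)
Line 7: ['forest', 'been', 'robot'] (min_width=17, slack=3)
Line 8: ['window', 'pepper', 'by', 'red'] (min_width=20, slack=0)
Line 9: ['frog', 'take'] (min_width=9, slack=11)

Answer: 3 2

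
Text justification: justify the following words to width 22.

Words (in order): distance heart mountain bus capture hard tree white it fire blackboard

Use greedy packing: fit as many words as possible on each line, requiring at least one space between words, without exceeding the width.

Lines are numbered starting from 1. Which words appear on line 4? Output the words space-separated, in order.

Answer: fire blackboard

Derivation:
Line 1: ['distance', 'heart'] (min_width=14, slack=8)
Line 2: ['mountain', 'bus', 'capture'] (min_width=20, slack=2)
Line 3: ['hard', 'tree', 'white', 'it'] (min_width=18, slack=4)
Line 4: ['fire', 'blackboard'] (min_width=15, slack=7)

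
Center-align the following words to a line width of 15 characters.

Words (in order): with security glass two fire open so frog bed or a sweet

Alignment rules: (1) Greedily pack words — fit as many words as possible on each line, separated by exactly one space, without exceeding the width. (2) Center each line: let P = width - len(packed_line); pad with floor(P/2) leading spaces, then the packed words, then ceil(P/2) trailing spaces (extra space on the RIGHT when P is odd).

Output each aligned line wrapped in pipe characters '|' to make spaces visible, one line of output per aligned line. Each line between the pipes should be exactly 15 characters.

Answer: | with security |
|glass two fire |
| open so frog  |
|bed or a sweet |

Derivation:
Line 1: ['with', 'security'] (min_width=13, slack=2)
Line 2: ['glass', 'two', 'fire'] (min_width=14, slack=1)
Line 3: ['open', 'so', 'frog'] (min_width=12, slack=3)
Line 4: ['bed', 'or', 'a', 'sweet'] (min_width=14, slack=1)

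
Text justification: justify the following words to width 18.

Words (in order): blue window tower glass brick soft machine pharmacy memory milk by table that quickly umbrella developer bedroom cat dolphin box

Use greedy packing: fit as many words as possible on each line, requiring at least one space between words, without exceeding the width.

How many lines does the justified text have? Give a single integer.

Line 1: ['blue', 'window', 'tower'] (min_width=17, slack=1)
Line 2: ['glass', 'brick', 'soft'] (min_width=16, slack=2)
Line 3: ['machine', 'pharmacy'] (min_width=16, slack=2)
Line 4: ['memory', 'milk', 'by'] (min_width=14, slack=4)
Line 5: ['table', 'that', 'quickly'] (min_width=18, slack=0)
Line 6: ['umbrella', 'developer'] (min_width=18, slack=0)
Line 7: ['bedroom', 'cat'] (min_width=11, slack=7)
Line 8: ['dolphin', 'box'] (min_width=11, slack=7)
Total lines: 8

Answer: 8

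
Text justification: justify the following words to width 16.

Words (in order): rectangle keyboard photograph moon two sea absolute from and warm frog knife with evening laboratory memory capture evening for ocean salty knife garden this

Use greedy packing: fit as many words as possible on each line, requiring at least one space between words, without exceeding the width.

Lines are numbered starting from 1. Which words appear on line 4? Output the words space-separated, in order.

Answer: two sea absolute

Derivation:
Line 1: ['rectangle'] (min_width=9, slack=7)
Line 2: ['keyboard'] (min_width=8, slack=8)
Line 3: ['photograph', 'moon'] (min_width=15, slack=1)
Line 4: ['two', 'sea', 'absolute'] (min_width=16, slack=0)
Line 5: ['from', 'and', 'warm'] (min_width=13, slack=3)
Line 6: ['frog', 'knife', 'with'] (min_width=15, slack=1)
Line 7: ['evening'] (min_width=7, slack=9)
Line 8: ['laboratory'] (min_width=10, slack=6)
Line 9: ['memory', 'capture'] (min_width=14, slack=2)
Line 10: ['evening', 'for'] (min_width=11, slack=5)
Line 11: ['ocean', 'salty'] (min_width=11, slack=5)
Line 12: ['knife', 'garden'] (min_width=12, slack=4)
Line 13: ['this'] (min_width=4, slack=12)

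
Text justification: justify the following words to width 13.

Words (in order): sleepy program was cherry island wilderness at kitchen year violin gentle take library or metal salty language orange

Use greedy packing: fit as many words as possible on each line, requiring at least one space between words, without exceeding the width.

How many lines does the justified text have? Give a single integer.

Answer: 11

Derivation:
Line 1: ['sleepy'] (min_width=6, slack=7)
Line 2: ['program', 'was'] (min_width=11, slack=2)
Line 3: ['cherry', 'island'] (min_width=13, slack=0)
Line 4: ['wilderness', 'at'] (min_width=13, slack=0)
Line 5: ['kitchen', 'year'] (min_width=12, slack=1)
Line 6: ['violin', 'gentle'] (min_width=13, slack=0)
Line 7: ['take', 'library'] (min_width=12, slack=1)
Line 8: ['or', 'metal'] (min_width=8, slack=5)
Line 9: ['salty'] (min_width=5, slack=8)
Line 10: ['language'] (min_width=8, slack=5)
Line 11: ['orange'] (min_width=6, slack=7)
Total lines: 11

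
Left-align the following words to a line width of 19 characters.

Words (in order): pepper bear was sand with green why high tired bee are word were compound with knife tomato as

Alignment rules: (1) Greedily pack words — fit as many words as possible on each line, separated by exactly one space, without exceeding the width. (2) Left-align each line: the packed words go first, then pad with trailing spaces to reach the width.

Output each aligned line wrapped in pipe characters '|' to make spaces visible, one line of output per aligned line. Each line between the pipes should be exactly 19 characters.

Line 1: ['pepper', 'bear', 'was'] (min_width=15, slack=4)
Line 2: ['sand', 'with', 'green', 'why'] (min_width=19, slack=0)
Line 3: ['high', 'tired', 'bee', 'are'] (min_width=18, slack=1)
Line 4: ['word', 'were', 'compound'] (min_width=18, slack=1)
Line 5: ['with', 'knife', 'tomato'] (min_width=17, slack=2)
Line 6: ['as'] (min_width=2, slack=17)

Answer: |pepper bear was    |
|sand with green why|
|high tired bee are |
|word were compound |
|with knife tomato  |
|as                 |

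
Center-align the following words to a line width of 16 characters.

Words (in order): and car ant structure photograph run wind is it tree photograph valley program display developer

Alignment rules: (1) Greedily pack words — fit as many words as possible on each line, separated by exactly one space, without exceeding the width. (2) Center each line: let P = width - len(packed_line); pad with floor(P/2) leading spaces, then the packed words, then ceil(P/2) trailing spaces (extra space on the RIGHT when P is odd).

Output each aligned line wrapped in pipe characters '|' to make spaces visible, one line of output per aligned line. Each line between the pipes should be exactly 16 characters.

Answer: |  and car ant   |
|   structure    |
| photograph run |
|wind is it tree |
|   photograph   |
| valley program |
|    display     |
|   developer    |

Derivation:
Line 1: ['and', 'car', 'ant'] (min_width=11, slack=5)
Line 2: ['structure'] (min_width=9, slack=7)
Line 3: ['photograph', 'run'] (min_width=14, slack=2)
Line 4: ['wind', 'is', 'it', 'tree'] (min_width=15, slack=1)
Line 5: ['photograph'] (min_width=10, slack=6)
Line 6: ['valley', 'program'] (min_width=14, slack=2)
Line 7: ['display'] (min_width=7, slack=9)
Line 8: ['developer'] (min_width=9, slack=7)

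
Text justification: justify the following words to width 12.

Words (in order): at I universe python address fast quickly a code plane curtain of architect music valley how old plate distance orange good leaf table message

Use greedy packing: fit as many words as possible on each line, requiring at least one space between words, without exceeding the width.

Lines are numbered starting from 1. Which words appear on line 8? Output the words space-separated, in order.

Line 1: ['at', 'I'] (min_width=4, slack=8)
Line 2: ['universe'] (min_width=8, slack=4)
Line 3: ['python'] (min_width=6, slack=6)
Line 4: ['address', 'fast'] (min_width=12, slack=0)
Line 5: ['quickly', 'a'] (min_width=9, slack=3)
Line 6: ['code', 'plane'] (min_width=10, slack=2)
Line 7: ['curtain', 'of'] (min_width=10, slack=2)
Line 8: ['architect'] (min_width=9, slack=3)
Line 9: ['music', 'valley'] (min_width=12, slack=0)
Line 10: ['how', 'old'] (min_width=7, slack=5)
Line 11: ['plate'] (min_width=5, slack=7)
Line 12: ['distance'] (min_width=8, slack=4)
Line 13: ['orange', 'good'] (min_width=11, slack=1)
Line 14: ['leaf', 'table'] (min_width=10, slack=2)
Line 15: ['message'] (min_width=7, slack=5)

Answer: architect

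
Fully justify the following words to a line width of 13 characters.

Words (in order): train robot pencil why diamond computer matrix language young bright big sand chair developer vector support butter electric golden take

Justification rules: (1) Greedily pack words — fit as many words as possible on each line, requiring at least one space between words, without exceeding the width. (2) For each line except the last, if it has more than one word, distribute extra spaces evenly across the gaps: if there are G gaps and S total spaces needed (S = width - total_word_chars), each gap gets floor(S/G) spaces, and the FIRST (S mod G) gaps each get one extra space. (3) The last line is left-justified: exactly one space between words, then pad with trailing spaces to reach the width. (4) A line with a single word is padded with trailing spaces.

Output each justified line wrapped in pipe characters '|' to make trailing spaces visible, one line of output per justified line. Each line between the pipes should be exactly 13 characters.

Answer: |train   robot|
|pencil    why|
|diamond      |
|computer     |
|matrix       |
|language     |
|young  bright|
|big      sand|
|chair        |
|developer    |
|vector       |
|support      |
|butter       |
|electric     |
|golden take  |

Derivation:
Line 1: ['train', 'robot'] (min_width=11, slack=2)
Line 2: ['pencil', 'why'] (min_width=10, slack=3)
Line 3: ['diamond'] (min_width=7, slack=6)
Line 4: ['computer'] (min_width=8, slack=5)
Line 5: ['matrix'] (min_width=6, slack=7)
Line 6: ['language'] (min_width=8, slack=5)
Line 7: ['young', 'bright'] (min_width=12, slack=1)
Line 8: ['big', 'sand'] (min_width=8, slack=5)
Line 9: ['chair'] (min_width=5, slack=8)
Line 10: ['developer'] (min_width=9, slack=4)
Line 11: ['vector'] (min_width=6, slack=7)
Line 12: ['support'] (min_width=7, slack=6)
Line 13: ['butter'] (min_width=6, slack=7)
Line 14: ['electric'] (min_width=8, slack=5)
Line 15: ['golden', 'take'] (min_width=11, slack=2)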